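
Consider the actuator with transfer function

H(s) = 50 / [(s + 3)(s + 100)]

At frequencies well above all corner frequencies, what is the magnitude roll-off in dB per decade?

-40 dB/decade

Each pole contributes −20 dB/decade at high frequency; each zero contributes +20 dB/decade.
Net: 0 zero(s) − 2 pole(s) → -40 dB/decade.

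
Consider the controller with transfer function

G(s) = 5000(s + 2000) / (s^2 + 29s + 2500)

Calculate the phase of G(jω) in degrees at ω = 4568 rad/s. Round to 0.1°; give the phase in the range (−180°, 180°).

At s = jω = j4568:
zero (s+2000): 2000 + j4568 → |·| = √(2000²+4568²) = √24866624 ≈ 4986.6, ∠ = arctan(4568/2000) ≈ 66.35°
quadratic: (j4568)² + 29·j4568 + 2500 = -20864124 + j132472 → |·| ≈ 2.0865e+07, ∠ ≈ 179.64°
∠G = 66.35° − 179.64° = -113.29°

-113.3°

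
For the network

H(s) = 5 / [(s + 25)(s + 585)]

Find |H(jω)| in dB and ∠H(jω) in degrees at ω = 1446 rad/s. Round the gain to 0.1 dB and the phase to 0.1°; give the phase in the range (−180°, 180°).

At s = jω = j1446:
pole (s+25): 25 + j1446 → |·| = √(25²+1446²) = √2091541 ≈ 1446.2, ∠ = arctan(1446/25) ≈ 89.01°
pole (s+585): 585 + j1446 → |·| = √(585²+1446²) = √2433141 ≈ 1559.9, ∠ = arctan(1446/585) ≈ 67.97°
|H| = 5 / 2.2559e+06 ≈ 2.2164e-06
Gain = 20 log₁₀(2.2164e-06) ≈ -113.09 dB
∠H = 0.00° − 156.98° = -156.98°

-113.1 dB, -157.0°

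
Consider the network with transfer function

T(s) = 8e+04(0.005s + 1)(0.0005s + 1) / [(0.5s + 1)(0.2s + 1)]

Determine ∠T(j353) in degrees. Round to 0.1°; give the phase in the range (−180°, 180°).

At ω = 353 rad/s:
zero (1 + j353·0.005) = 1 + j1.765 → |·| ≈ 2.0286, ∠ ≈ 60.47°
zero (1 + j353·0.0005) = 1 + j0.1765 → |·| ≈ 1.0155, ∠ ≈ 10.01°
pole (1 + j353·0.5) = 1 + j176.5 → |·| ≈ 176.5, ∠ ≈ 89.68°
pole (1 + j353·0.2) = 1 + j70.6 → |·| ≈ 70.607, ∠ ≈ 89.19°
∠T = (60.47° + 10.01°) − (89.68° + 89.19°) = -108.39°

-108.4°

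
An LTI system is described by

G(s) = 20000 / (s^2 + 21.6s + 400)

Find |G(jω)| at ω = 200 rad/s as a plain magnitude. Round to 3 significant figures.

0.502

At s = jω = j200:
quadratic: (j200)² + 21.6·j200 + 400 = -39600 + j4320 → |·| ≈ 39835, ∠ ≈ 173.77°
|G| = 20000 / 39835 ≈ 0.50207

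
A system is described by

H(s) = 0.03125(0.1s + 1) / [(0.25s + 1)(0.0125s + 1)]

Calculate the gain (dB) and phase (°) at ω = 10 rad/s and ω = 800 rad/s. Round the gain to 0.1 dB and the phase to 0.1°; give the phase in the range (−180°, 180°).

ω = 10: -35.8 dB, -30.3°; ω = 800: -58.1 dB, -84.7°

At ω = 10 rad/s:
zero (1 + j10·0.1) = 1 + j1 → |·| ≈ 1.4142, ∠ ≈ 45.00°
pole (1 + j10·0.25) = 1 + j2.5 → |·| ≈ 2.6926, ∠ ≈ 68.20°
pole (1 + j10·0.0125) = 1 + j0.125 → |·| ≈ 1.0078, ∠ ≈ 7.13°
|H| = 0.03125 · 1.4142 / (2.6926 · 1.0078) ≈ 0.016286
Gain = 20 log₁₀(0.016286) ≈ -35.76 dB
∠H = (45.00°) − (68.20° + 7.13°) = -30.33°

At ω = 800 rad/s:
zero (1 + j800·0.1) = 1 + j80 → |·| ≈ 80.006, ∠ ≈ 89.28°
pole (1 + j800·0.25) = 1 + j200 → |·| ≈ 200, ∠ ≈ 89.71°
pole (1 + j800·0.0125) = 1 + j10 → |·| ≈ 10.05, ∠ ≈ 84.29°
|H| = 0.03125 · 80.006 / (200 · 10.05) ≈ 0.0012439
Gain = 20 log₁₀(0.0012439) ≈ -58.10 dB
∠H = (89.28°) − (89.71° + 84.29°) = -84.72°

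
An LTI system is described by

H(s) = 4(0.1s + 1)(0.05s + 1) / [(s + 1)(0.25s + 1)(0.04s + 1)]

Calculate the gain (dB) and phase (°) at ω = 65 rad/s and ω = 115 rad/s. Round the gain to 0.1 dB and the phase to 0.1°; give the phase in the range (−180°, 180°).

ω = 65: -30.4 dB, -90.4°; ω = 115: -35.2 dB, -90.1°

At ω = 65 rad/s:
zero (1 + j65·0.1) = 1 + j6.5 → |·| ≈ 6.5765, ∠ ≈ 81.25°
zero (1 + j65·0.05) = 1 + j3.25 → |·| ≈ 3.4004, ∠ ≈ 72.90°
pole (1 + j65·1) = 1 + j65 → |·| ≈ 65.008, ∠ ≈ 89.12°
pole (1 + j65·0.25) = 1 + j16.25 → |·| ≈ 16.281, ∠ ≈ 86.48°
pole (1 + j65·0.04) = 1 + j2.6 → |·| ≈ 2.7857, ∠ ≈ 68.96°
|H| = 4 · 6.5765 · 3.4004 / (65.008 · 16.281 · 2.7857) ≈ 0.030339
Gain = 20 log₁₀(0.030339) ≈ -30.36 dB
∠H = (81.25° + 72.90°) − (89.12° + 86.48° + 68.96°) = -90.41°

At ω = 115 rad/s:
zero (1 + j115·0.1) = 1 + j11.5 → |·| ≈ 11.543, ∠ ≈ 85.03°
zero (1 + j115·0.05) = 1 + j5.75 → |·| ≈ 5.8363, ∠ ≈ 80.13°
pole (1 + j115·1) = 1 + j115 → |·| ≈ 115, ∠ ≈ 89.50°
pole (1 + j115·0.25) = 1 + j28.75 → |·| ≈ 28.767, ∠ ≈ 88.01°
pole (1 + j115·0.04) = 1 + j4.6 → |·| ≈ 4.7074, ∠ ≈ 77.74°
|H| = 4 · 11.543 · 5.8363 / (115 · 28.767 · 4.7074) ≈ 0.017304
Gain = 20 log₁₀(0.017304) ≈ -35.24 dB
∠H = (85.03° + 80.13°) − (89.50° + 88.01° + 77.74°) = -90.09°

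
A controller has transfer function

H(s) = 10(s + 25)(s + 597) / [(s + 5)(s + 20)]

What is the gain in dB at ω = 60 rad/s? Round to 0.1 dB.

40.2 dB

At s = jω = j60:
zero (s+25): 25 + j60 → |·| = √(25²+60²) = √4225 ≈ 65, ∠ = arctan(60/25) ≈ 67.38°
zero (s+597): 597 + j60 → |·| = √(597²+60²) = √360009 ≈ 600.01, ∠ = arctan(60/597) ≈ 5.74°
pole (s+5): 5 + j60 → |·| = √(5²+60²) = √3625 ≈ 60.208, ∠ = arctan(60/5) ≈ 85.24°
pole (s+20): 20 + j60 → |·| = √(20²+60²) = √4000 ≈ 63.246, ∠ = arctan(60/20) ≈ 71.57°
|H| = 10 · 39001 / 3807.9 ≈ 102.42
Gain = 20 log₁₀(102.42) ≈ 40.21 dB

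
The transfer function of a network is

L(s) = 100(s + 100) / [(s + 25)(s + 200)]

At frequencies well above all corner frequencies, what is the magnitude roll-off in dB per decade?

-20 dB/decade

Each pole contributes −20 dB/decade at high frequency; each zero contributes +20 dB/decade.
Net: 1 zero(s) − 2 pole(s) → -20 dB/decade.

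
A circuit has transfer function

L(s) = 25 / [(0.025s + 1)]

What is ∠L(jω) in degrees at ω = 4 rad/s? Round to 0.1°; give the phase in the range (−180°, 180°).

At ω = 4 rad/s:
pole (1 + j4·0.025) = 1 + j0.1 → |·| ≈ 1.005, ∠ ≈ 5.71°
∠L = (0°) − (5.71°) = -5.71°

-5.7°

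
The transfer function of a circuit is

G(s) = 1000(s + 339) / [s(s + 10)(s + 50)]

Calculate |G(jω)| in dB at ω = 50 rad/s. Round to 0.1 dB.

At s = jω = j50:
zero (s+339): 339 + j50 → |·| = √(339²+50²) = √117421 ≈ 342.67, ∠ = arctan(50/339) ≈ 8.39°
pole (s+10): 10 + j50 → |·| = √(10²+50²) = √2600 ≈ 50.99, ∠ = arctan(50/10) ≈ 78.69°
pole (s+50): 50 + j50 → |·| = √(50²+50²) = √5000 ≈ 70.711, ∠ = arctan(50/50) ≈ 45.00°
pole at origin: |s| = 50, ∠ = 90.00° (in denominator)
|G| = 1000 · 342.67 / 1.8028e+05 ≈ 1.9008
Gain = 20 log₁₀(1.9008) ≈ 5.58 dB

5.6 dB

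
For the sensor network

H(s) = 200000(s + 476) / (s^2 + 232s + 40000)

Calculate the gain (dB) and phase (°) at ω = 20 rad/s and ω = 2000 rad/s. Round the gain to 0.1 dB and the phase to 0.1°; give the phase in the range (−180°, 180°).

At s = jω = j20:
zero (s+476): 476 + j20 → |·| = √(476²+20²) = √226976 ≈ 476.42, ∠ = arctan(20/476) ≈ 2.41°
quadratic: (j20)² + 232·j20 + 40000 = 39600 + j4640 → |·| ≈ 39871, ∠ ≈ 6.68°
|H| = 200000 · 476.42 / 39871 ≈ 2389.8
Gain = 20 log₁₀(2389.8) ≈ 67.57 dB
∠H = 2.41° − 6.68° = -4.27°

At s = jω = j2000:
zero (s+476): 476 + j2000 → |·| = √(476²+2000²) = √4226576 ≈ 2055.9, ∠ = arctan(2000/476) ≈ 76.61°
quadratic: (j2000)² + 232·j2000 + 40000 = -3960000 + j464000 → |·| ≈ 3.9871e+06, ∠ ≈ 173.32°
|H| = 200000 · 2055.9 / 3.9871e+06 ≈ 103.13
Gain = 20 log₁₀(103.13) ≈ 40.27 dB
∠H = 76.61° − 173.32° = -96.71°

ω = 20: 67.6 dB, -4.3°; ω = 2000: 40.3 dB, -96.7°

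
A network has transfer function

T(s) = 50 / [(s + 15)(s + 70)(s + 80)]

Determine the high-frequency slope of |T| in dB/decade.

-60 dB/decade

Each pole contributes −20 dB/decade at high frequency; each zero contributes +20 dB/decade.
Net: 0 zero(s) − 3 pole(s) → -60 dB/decade.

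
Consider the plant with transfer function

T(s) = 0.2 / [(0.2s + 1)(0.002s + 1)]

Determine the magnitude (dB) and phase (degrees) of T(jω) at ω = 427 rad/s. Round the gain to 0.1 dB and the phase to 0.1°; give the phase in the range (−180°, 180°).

At ω = 427 rad/s:
pole (1 + j427·0.2) = 1 + j85.4 → |·| ≈ 85.406, ∠ ≈ 89.33°
pole (1 + j427·0.002) = 1 + j0.854 → |·| ≈ 1.315, ∠ ≈ 40.50°
|T| = 0.2 · 1 / (85.406 · 1.315) ≈ 0.0017808
Gain = 20 log₁₀(0.0017808) ≈ -54.99 dB
∠T = (0°) − (89.33° + 40.50°) = -129.83°

-55.0 dB, -129.8°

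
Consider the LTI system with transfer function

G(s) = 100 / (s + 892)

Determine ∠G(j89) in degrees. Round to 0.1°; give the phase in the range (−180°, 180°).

-5.7°

At s = jω = j89:
pole (s+892): 892 + j89 → |·| = √(892²+89²) = √803585 ≈ 896.43, ∠ = arctan(89/892) ≈ 5.70°
∠G = 0.00° − 5.70° = -5.70°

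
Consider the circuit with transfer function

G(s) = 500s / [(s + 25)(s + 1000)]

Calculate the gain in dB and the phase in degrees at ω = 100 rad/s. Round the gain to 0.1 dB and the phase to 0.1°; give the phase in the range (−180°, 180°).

-6.3 dB, 8.3°

At s = jω = j100:
zero at origin: s = j100 → |·| = 100, ∠ = 90.00°
pole (s+25): 25 + j100 → |·| = √(25²+100²) = √10625 ≈ 103.08, ∠ = arctan(100/25) ≈ 75.96°
pole (s+1000): 1000 + j100 → |·| = √(1000²+100²) = √1010000 ≈ 1005, ∠ = arctan(100/1000) ≈ 5.71°
|G| = 500 · 100 / 1.036e+05 ≈ 0.48263
Gain = 20 log₁₀(0.48263) ≈ -6.33 dB
∠G = 90.00° − 81.67° = 8.33°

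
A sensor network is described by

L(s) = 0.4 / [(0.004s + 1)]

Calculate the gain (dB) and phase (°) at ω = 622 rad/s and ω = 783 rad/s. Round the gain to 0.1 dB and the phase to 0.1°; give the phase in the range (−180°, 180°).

ω = 622: -16.5 dB, -68.1°; ω = 783: -18.3 dB, -72.3°

At ω = 622 rad/s:
pole (1 + j622·0.004) = 1 + j2.488 → |·| ≈ 2.6814, ∠ ≈ 68.10°
|L| = 0.4 · 1 / (2.6814) ≈ 0.14918
Gain = 20 log₁₀(0.14918) ≈ -16.53 dB
∠L = (0°) − (68.10°) = -68.10°

At ω = 783 rad/s:
pole (1 + j783·0.004) = 1 + j3.132 → |·| ≈ 3.2878, ∠ ≈ 72.29°
|L| = 0.4 · 1 / (3.2878) ≈ 0.12166
Gain = 20 log₁₀(0.12166) ≈ -18.30 dB
∠L = (0°) − (72.29°) = -72.29°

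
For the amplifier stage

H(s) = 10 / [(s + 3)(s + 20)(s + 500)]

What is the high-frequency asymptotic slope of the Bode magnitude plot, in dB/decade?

-60 dB/decade

Each pole contributes −20 dB/decade at high frequency; each zero contributes +20 dB/decade.
Net: 0 zero(s) − 3 pole(s) → -60 dB/decade.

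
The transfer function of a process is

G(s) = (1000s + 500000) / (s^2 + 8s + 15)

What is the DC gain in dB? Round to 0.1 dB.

G(0) = 500000 / 15 ≈ 33333
20 log₁₀(33333) ≈ 90.46 dB

90.5 dB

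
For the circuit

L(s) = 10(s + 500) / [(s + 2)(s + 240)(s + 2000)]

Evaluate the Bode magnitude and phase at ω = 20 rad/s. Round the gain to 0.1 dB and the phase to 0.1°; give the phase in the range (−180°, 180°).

At s = jω = j20:
zero (s+500): 500 + j20 → |·| = √(500²+20²) = √250400 ≈ 500.4, ∠ = arctan(20/500) ≈ 2.29°
pole (s+2): 2 + j20 → |·| = √(2²+20²) = √404 ≈ 20.1, ∠ = arctan(20/2) ≈ 84.29°
pole (s+240): 240 + j20 → |·| = √(240²+20²) = √58000 ≈ 240.83, ∠ = arctan(20/240) ≈ 4.76°
pole (s+2000): 2000 + j20 → |·| = √(2000²+20²) = √4000400 ≈ 2000.1, ∠ = arctan(20/2000) ≈ 0.57°
|L| = 10 · 500.4 / 9.6819e+06 ≈ 0.00051684
Gain = 20 log₁₀(0.00051684) ≈ -65.73 dB
∠L = 2.29° − 89.62° = -87.33°

-65.7 dB, -87.3°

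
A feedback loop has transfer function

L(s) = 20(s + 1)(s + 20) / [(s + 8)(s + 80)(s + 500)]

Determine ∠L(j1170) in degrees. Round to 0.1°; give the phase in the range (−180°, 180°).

At s = jω = j1170:
zero (s+1): 1 + j1170 → |·| = √(1²+1170²) = √1368901 ≈ 1170, ∠ = arctan(1170/1) ≈ 89.95°
zero (s+20): 20 + j1170 → |·| = √(20²+1170²) = √1369300 ≈ 1170.2, ∠ = arctan(1170/20) ≈ 89.02°
pole (s+8): 8 + j1170 → |·| = √(8²+1170²) = √1368964 ≈ 1170, ∠ = arctan(1170/8) ≈ 89.61°
pole (s+80): 80 + j1170 → |·| = √(80²+1170²) = √1375300 ≈ 1172.7, ∠ = arctan(1170/80) ≈ 86.09°
pole (s+500): 500 + j1170 → |·| = √(500²+1170²) = √1618900 ≈ 1272.4, ∠ = arctan(1170/500) ≈ 66.86°
∠L = 178.97° − 242.56° = -63.59°

-63.6°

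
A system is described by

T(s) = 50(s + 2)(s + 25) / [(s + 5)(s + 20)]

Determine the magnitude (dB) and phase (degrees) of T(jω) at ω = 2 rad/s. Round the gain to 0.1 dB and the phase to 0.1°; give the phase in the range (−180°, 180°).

At s = jω = j2:
zero (s+2): 2 + j2 → |·| = √(2²+2²) = √8 ≈ 2.8284, ∠ = arctan(2/2) ≈ 45.00°
zero (s+25): 25 + j2 → |·| = √(25²+2²) = √629 ≈ 25.08, ∠ = arctan(2/25) ≈ 4.57°
pole (s+5): 5 + j2 → |·| = √(5²+2²) = √29 ≈ 5.3852, ∠ = arctan(2/5) ≈ 21.80°
pole (s+20): 20 + j2 → |·| = √(20²+2²) = √404 ≈ 20.1, ∠ = arctan(2/20) ≈ 5.71°
|T| = 50 · 70.936 / 108.24 ≈ 32.768
Gain = 20 log₁₀(32.768) ≈ 30.31 dB
∠T = 49.57° − 27.51° = 22.06°

30.3 dB, 22.1°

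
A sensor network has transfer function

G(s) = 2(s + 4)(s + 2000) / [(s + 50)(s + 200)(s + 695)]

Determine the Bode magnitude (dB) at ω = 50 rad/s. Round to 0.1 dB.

At s = jω = j50:
zero (s+4): 4 + j50 → |·| = √(4²+50²) = √2516 ≈ 50.16, ∠ = arctan(50/4) ≈ 85.43°
zero (s+2000): 2000 + j50 → |·| = √(2000²+50²) = √4002500 ≈ 2000.6, ∠ = arctan(50/2000) ≈ 1.43°
pole (s+50): 50 + j50 → |·| = √(50²+50²) = √5000 ≈ 70.711, ∠ = arctan(50/50) ≈ 45.00°
pole (s+200): 200 + j50 → |·| = √(200²+50²) = √42500 ≈ 206.16, ∠ = arctan(50/200) ≈ 14.04°
pole (s+695): 695 + j50 → |·| = √(695²+50²) = √485525 ≈ 696.8, ∠ = arctan(50/695) ≈ 4.11°
|G| = 2 · 1.0035e+05 / 1.0158e+07 ≈ 0.019758
Gain = 20 log₁₀(0.019758) ≈ -34.09 dB

-34.1 dB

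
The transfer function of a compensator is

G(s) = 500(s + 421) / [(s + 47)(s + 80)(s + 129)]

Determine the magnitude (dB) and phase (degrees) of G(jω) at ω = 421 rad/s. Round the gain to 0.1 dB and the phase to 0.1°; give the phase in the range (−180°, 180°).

-48.6 dB, 169.2°

At s = jω = j421:
zero (s+421): 421 + j421 → |·| = √(421²+421²) = √354482 ≈ 595.38, ∠ = arctan(421/421) ≈ 45.00°
pole (s+47): 47 + j421 → |·| = √(47²+421²) = √179450 ≈ 423.62, ∠ = arctan(421/47) ≈ 83.63°
pole (s+80): 80 + j421 → |·| = √(80²+421²) = √183641 ≈ 428.53, ∠ = arctan(421/80) ≈ 79.24°
pole (s+129): 129 + j421 → |·| = √(129²+421²) = √193882 ≈ 440.32, ∠ = arctan(421/129) ≈ 72.96°
|G| = 500 · 595.38 / 7.9933e+07 ≈ 0.0037242
Gain = 20 log₁₀(0.0037242) ≈ -48.58 dB
∠G = 45.00° − 235.83° = -190.83° ≡ 169.17° (principal value)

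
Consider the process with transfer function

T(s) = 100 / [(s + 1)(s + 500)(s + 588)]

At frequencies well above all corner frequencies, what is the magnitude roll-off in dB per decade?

Each pole contributes −20 dB/decade at high frequency; each zero contributes +20 dB/decade.
Net: 0 zero(s) − 3 pole(s) → -60 dB/decade.

-60 dB/decade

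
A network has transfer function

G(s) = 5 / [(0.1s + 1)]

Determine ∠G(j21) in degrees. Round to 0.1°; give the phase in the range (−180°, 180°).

-64.5°

At ω = 21 rad/s:
pole (1 + j21·0.1) = 1 + j2.1 → |·| ≈ 2.3259, ∠ ≈ 64.54°
∠G = (0°) − (64.54°) = -64.54°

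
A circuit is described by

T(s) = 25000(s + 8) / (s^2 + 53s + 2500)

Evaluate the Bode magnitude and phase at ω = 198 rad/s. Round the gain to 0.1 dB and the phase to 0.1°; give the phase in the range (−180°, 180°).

At s = jω = j198:
zero (s+8): 8 + j198 → |·| = √(8²+198²) = √39268 ≈ 198.16, ∠ = arctan(198/8) ≈ 87.69°
quadratic: (j198)² + 53·j198 + 2500 = -36704 + j10494 → |·| ≈ 38175, ∠ ≈ 164.04°
|T| = 25000 · 198.16 / 38175 ≈ 129.77
Gain = 20 log₁₀(129.77) ≈ 42.26 dB
∠T = 87.69° − 164.04° = -76.35°

42.3 dB, -76.4°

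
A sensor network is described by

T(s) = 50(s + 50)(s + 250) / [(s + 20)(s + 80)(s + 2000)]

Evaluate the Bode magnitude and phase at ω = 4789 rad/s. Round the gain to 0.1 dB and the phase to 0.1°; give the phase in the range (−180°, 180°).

-40.3 dB, -69.7°

At s = jω = j4789:
zero (s+50): 50 + j4789 → |·| = √(50²+4789²) = √22937021 ≈ 4789.3, ∠ = arctan(4789/50) ≈ 89.40°
zero (s+250): 250 + j4789 → |·| = √(250²+4789²) = √22997021 ≈ 4795.5, ∠ = arctan(4789/250) ≈ 87.01°
pole (s+20): 20 + j4789 → |·| = √(20²+4789²) = √22934921 ≈ 4789, ∠ = arctan(4789/20) ≈ 89.76°
pole (s+80): 80 + j4789 → |·| = √(80²+4789²) = √22940921 ≈ 4789.7, ∠ = arctan(4789/80) ≈ 89.04°
pole (s+2000): 2000 + j4789 → |·| = √(2000²+4789²) = √26934521 ≈ 5189.8, ∠ = arctan(4789/2000) ≈ 67.33°
|T| = 50 · 2.2967e+07 / 1.1904e+11 ≈ 0.0096468
Gain = 20 log₁₀(0.0096468) ≈ -40.31 dB
∠T = 176.41° − 246.13° = -69.72°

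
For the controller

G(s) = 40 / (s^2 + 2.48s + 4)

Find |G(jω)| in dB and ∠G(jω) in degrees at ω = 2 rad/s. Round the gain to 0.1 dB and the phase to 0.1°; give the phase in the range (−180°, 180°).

18.1 dB, -90.0°

At s = jω = j2:
quadratic: (j2)² + 2.48·j2 + 4 = 0 + j4.96 → |·| ≈ 4.96, ∠ ≈ 90.00°
|G| = 40 / 4.96 ≈ 8.0645
Gain = 20 log₁₀(8.0645) ≈ 18.13 dB
∠G = 0.00° − 90.00° = -90.00°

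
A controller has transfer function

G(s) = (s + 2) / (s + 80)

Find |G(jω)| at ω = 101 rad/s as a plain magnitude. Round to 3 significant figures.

0.784

Substitute s = j101:
Numerator: (j101) + 2 = 2 + j101
Denominator: (j101) + 80 = 80 + j101
|N| = √(2² + 101²) ≈ 101.02, ∠N ≈ 88.87°
|D| = √(80² + 101²) ≈ 128.84, ∠D ≈ 51.62°
|G| = 101.02 / 128.84 ≈ 0.78407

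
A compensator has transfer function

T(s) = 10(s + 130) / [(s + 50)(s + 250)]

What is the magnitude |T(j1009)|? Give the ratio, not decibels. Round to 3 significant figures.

At s = jω = j1009:
zero (s+130): 130 + j1009 → |·| = √(130²+1009²) = √1034981 ≈ 1017.3, ∠ = arctan(1009/130) ≈ 82.66°
pole (s+50): 50 + j1009 → |·| = √(50²+1009²) = √1020581 ≈ 1010.2, ∠ = arctan(1009/50) ≈ 87.16°
pole (s+250): 250 + j1009 → |·| = √(250²+1009²) = √1080581 ≈ 1039.5, ∠ = arctan(1009/250) ≈ 76.08°
|T| = 10 · 1017.3 / 1.0501e+06 ≈ 0.0096876

0.00969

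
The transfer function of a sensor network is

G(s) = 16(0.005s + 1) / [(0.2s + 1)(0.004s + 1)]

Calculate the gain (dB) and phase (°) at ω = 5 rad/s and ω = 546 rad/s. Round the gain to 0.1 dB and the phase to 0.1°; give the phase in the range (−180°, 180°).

At ω = 5 rad/s:
zero (1 + j5·0.005) = 1 + j0.025 → |·| ≈ 1.0003, ∠ ≈ 1.43°
pole (1 + j5·0.2) = 1 + j1 → |·| ≈ 1.4142, ∠ ≈ 45.00°
pole (1 + j5·0.004) = 1 + j0.02 → |·| ≈ 1.0002, ∠ ≈ 1.15°
|G| = 16 · 1.0003 / (1.4142 · 1.0002) ≈ 11.315
Gain = 20 log₁₀(11.315) ≈ 21.07 dB
∠G = (1.43°) − (45.00° + 1.15°) = -44.72°

At ω = 546 rad/s:
zero (1 + j546·0.005) = 1 + j2.73 → |·| ≈ 2.9074, ∠ ≈ 69.88°
pole (1 + j546·0.2) = 1 + j109.2 → |·| ≈ 109.2, ∠ ≈ 89.48°
pole (1 + j546·0.004) = 1 + j2.184 → |·| ≈ 2.4021, ∠ ≈ 65.40°
|G| = 16 · 2.9074 / (109.2 · 2.4021) ≈ 0.17734
Gain = 20 log₁₀(0.17734) ≈ -15.02 dB
∠G = (69.88°) − (89.48° + 65.40°) = -85.00°

ω = 5: 21.1 dB, -44.7°; ω = 546: -15.0 dB, -85.0°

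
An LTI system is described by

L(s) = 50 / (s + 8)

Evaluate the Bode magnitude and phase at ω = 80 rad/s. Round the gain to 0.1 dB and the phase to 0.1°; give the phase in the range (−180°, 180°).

-4.1 dB, -84.3°

At s = jω = j80:
pole (s+8): 8 + j80 → |·| = √(8²+80²) = √6464 ≈ 80.399, ∠ = arctan(80/8) ≈ 84.29°
|L| = 50 / 80.399 ≈ 0.6219
Gain = 20 log₁₀(0.6219) ≈ -4.13 dB
∠L = 0.00° − 84.29° = -84.29°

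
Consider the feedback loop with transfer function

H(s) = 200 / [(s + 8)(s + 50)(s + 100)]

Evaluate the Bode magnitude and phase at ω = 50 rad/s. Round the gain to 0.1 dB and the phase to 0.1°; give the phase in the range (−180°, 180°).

-66.0 dB, -152.5°

At s = jω = j50:
pole (s+8): 8 + j50 → |·| = √(8²+50²) = √2564 ≈ 50.636, ∠ = arctan(50/8) ≈ 80.91°
pole (s+50): 50 + j50 → |·| = √(50²+50²) = √5000 ≈ 70.711, ∠ = arctan(50/50) ≈ 45.00°
pole (s+100): 100 + j50 → |·| = √(100²+50²) = √12500 ≈ 111.8, ∠ = arctan(50/100) ≈ 26.57°
|H| = 200 / 4.003e+05 ≈ 0.00049963
Gain = 20 log₁₀(0.00049963) ≈ -66.03 dB
∠H = 0.00° − 152.48° = -152.48°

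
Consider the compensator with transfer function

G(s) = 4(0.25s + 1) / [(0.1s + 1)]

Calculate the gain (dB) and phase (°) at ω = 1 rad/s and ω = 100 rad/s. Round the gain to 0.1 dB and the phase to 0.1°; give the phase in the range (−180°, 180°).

At ω = 1 rad/s:
zero (1 + j1·0.25) = 1 + j0.25 → |·| ≈ 1.0308, ∠ ≈ 14.04°
pole (1 + j1·0.1) = 1 + j0.1 → |·| ≈ 1.005, ∠ ≈ 5.71°
|G| = 4 · 1.0308 / (1.005) ≈ 4.1027
Gain = 20 log₁₀(4.1027) ≈ 12.26 dB
∠G = (14.04°) − (5.71°) = 8.33°

At ω = 100 rad/s:
zero (1 + j100·0.25) = 1 + j25 → |·| ≈ 25.02, ∠ ≈ 87.71°
pole (1 + j100·0.1) = 1 + j10 → |·| ≈ 10.05, ∠ ≈ 84.29°
|G| = 4 · 25.02 / (10.05) ≈ 9.9582
Gain = 20 log₁₀(9.9582) ≈ 19.96 dB
∠G = (87.71°) − (84.29°) = 3.42°

ω = 1: 12.3 dB, 8.3°; ω = 100: 20.0 dB, 3.4°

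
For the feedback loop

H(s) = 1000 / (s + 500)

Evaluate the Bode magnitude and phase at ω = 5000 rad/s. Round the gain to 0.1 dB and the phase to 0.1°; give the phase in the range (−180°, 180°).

At s = jω = j5000:
pole (s+500): 500 + j5000 → |·| = √(500²+5000²) = √25250000 ≈ 5024.9, ∠ = arctan(5000/500) ≈ 84.29°
|H| = 1000 / 5024.9 ≈ 0.19901
Gain = 20 log₁₀(0.19901) ≈ -14.02 dB
∠H = 0.00° − 84.29° = -84.29°

-14.0 dB, -84.3°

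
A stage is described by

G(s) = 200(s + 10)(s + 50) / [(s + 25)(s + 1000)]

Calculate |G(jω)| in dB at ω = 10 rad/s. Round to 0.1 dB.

At s = jω = j10:
zero (s+10): 10 + j10 → |·| = √(10²+10²) = √200 ≈ 14.142, ∠ = arctan(10/10) ≈ 45.00°
zero (s+50): 50 + j10 → |·| = √(50²+10²) = √2600 ≈ 50.99, ∠ = arctan(10/50) ≈ 11.31°
pole (s+25): 25 + j10 → |·| = √(25²+10²) = √725 ≈ 26.926, ∠ = arctan(10/25) ≈ 21.80°
pole (s+1000): 1000 + j10 → |·| = √(1000²+10²) = √1000100 ≈ 1000, ∠ = arctan(10/1000) ≈ 0.57°
|G| = 200 · 721.1 / 26926 ≈ 5.3562
Gain = 20 log₁₀(5.3562) ≈ 14.58 dB

14.6 dB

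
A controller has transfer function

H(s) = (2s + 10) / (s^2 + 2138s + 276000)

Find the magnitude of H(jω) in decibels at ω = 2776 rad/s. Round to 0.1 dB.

-64.7 dB

Substitute s = j2776:
Numerator: 2(j2776) + 10 = 10 + j5552
Denominator: (j2776)^2 + 2138(j2776) + 276000 = -7430176 + j5935088
|N| = √(10² + 5552²) ≈ 5552, ∠N ≈ 89.90°
|D| = √(7430176² + 5935088²) ≈ 9.5096e+06, ∠D ≈ 141.38°
|H| = 5552 / 9.5096e+06 ≈ 0.00058383
Gain = 20 log₁₀(0.00058383) ≈ -64.67 dB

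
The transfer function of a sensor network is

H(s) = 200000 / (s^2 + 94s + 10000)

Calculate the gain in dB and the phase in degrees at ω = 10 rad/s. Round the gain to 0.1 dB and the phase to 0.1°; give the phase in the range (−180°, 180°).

26.1 dB, -5.4°

At s = jω = j10:
quadratic: (j10)² + 94·j10 + 10000 = 9900 + j940 → |·| ≈ 9944.5, ∠ ≈ 5.42°
|H| = 200000 / 9944.5 ≈ 20.112
Gain = 20 log₁₀(20.112) ≈ 26.07 dB
∠H = 0.00° − 5.42° = -5.42°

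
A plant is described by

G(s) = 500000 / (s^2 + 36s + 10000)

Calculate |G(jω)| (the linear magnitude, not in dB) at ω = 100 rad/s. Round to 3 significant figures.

At s = jω = j100:
quadratic: (j100)² + 36·j100 + 10000 = 0 + j3600 → |·| ≈ 3600, ∠ ≈ 90.00°
|G| = 500000 / 3600 ≈ 138.89

139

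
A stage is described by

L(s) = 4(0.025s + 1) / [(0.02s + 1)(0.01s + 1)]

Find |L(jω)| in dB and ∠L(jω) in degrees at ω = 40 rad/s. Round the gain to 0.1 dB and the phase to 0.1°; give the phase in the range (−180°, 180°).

12.3 dB, -15.5°

At ω = 40 rad/s:
zero (1 + j40·0.025) = 1 + j1 → |·| ≈ 1.4142, ∠ ≈ 45.00°
pole (1 + j40·0.02) = 1 + j0.8 → |·| ≈ 1.2806, ∠ ≈ 38.66°
pole (1 + j40·0.01) = 1 + j0.4 → |·| ≈ 1.077, ∠ ≈ 21.80°
|L| = 4 · 1.4142 / (1.2806 · 1.077) ≈ 4.1015
Gain = 20 log₁₀(4.1015) ≈ 12.26 dB
∠L = (45.00°) − (38.66° + 21.80°) = -15.46°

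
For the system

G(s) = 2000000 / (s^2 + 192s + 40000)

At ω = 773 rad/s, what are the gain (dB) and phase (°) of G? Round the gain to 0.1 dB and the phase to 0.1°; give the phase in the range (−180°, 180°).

10.8 dB, -165.1°

At s = jω = j773:
quadratic: (j773)² + 192·j773 + 40000 = -557529 + j148416 → |·| ≈ 5.7695e+05, ∠ ≈ 165.09°
|G| = 2000000 / 5.7695e+05 ≈ 3.4665
Gain = 20 log₁₀(3.4665) ≈ 10.80 dB
∠G = 0.00° − 165.09° = -165.09°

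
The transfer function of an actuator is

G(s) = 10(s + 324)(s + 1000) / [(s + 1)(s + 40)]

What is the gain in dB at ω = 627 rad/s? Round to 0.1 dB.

At s = jω = j627:
zero (s+324): 324 + j627 → |·| = √(324²+627²) = √498105 ≈ 705.77, ∠ = arctan(627/324) ≈ 62.67°
zero (s+1000): 1000 + j627 → |·| = √(1000²+627²) = √1393129 ≈ 1180.3, ∠ = arctan(627/1000) ≈ 32.09°
pole (s+1): 1 + j627 → |·| = √(1²+627²) = √393130 ≈ 627, ∠ = arctan(627/1) ≈ 89.91°
pole (s+40): 40 + j627 → |·| = √(40²+627²) = √394729 ≈ 628.27, ∠ = arctan(627/40) ≈ 86.35°
|G| = 10 · 8.3302e+05 / 3.9393e+05 ≈ 21.146
Gain = 20 log₁₀(21.146) ≈ 26.50 dB

26.5 dB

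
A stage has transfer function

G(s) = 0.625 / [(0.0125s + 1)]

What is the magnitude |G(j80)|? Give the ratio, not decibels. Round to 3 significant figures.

At ω = 80 rad/s:
pole (1 + j80·0.0125) = 1 + j1 → |·| ≈ 1.4142, ∠ ≈ 45.00°
|G| = 0.625 · 1 / (1.4142) ≈ 0.44195

0.442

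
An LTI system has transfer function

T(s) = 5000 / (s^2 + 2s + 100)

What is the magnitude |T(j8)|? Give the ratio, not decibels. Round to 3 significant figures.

At s = jω = j8:
quadratic: (j8)² + 2·j8 + 100 = 36 + j16 → |·| ≈ 39.395, ∠ ≈ 23.96°
|T| = 5000 / 39.395 ≈ 126.92

127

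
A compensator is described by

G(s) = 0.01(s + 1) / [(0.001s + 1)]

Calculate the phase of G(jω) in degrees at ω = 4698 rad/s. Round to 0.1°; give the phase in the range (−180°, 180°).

At ω = 4698 rad/s:
zero (1 + j4698·1) = 1 + j4698 → |·| ≈ 4698, ∠ ≈ 89.99°
pole (1 + j4698·0.001) = 1 + j4.698 → |·| ≈ 4.8032, ∠ ≈ 77.98°
∠G = (89.99°) − (77.98°) = 12.01°

12.0°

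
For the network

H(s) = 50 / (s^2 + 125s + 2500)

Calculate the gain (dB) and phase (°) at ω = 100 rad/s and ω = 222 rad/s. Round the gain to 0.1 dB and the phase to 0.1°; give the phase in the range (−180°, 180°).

ω = 100: -49.3 dB, -121.0°; ω = 222: -60.7 dB, -149.3°

Substitute s = j100:
Numerator: 50 = 50 + j0
Denominator: (j100)^2 + 125(j100) + 2500 = -7500 + j12500
|N| = √(50² + 0²) ≈ 50, ∠N ≈ 0.00°
|D| = √(7500² + 12500²) ≈ 14577, ∠D ≈ 120.96°
|H| = 50 / 14577 ≈ 0.0034301
Gain = 20 log₁₀(0.0034301) ≈ -49.29 dB
∠H = 0.00° − 120.96° = -120.96°

Substitute s = j222:
Numerator: 50 = 50 + j0
Denominator: (j222)^2 + 125(j222) + 2500 = -46784 + j27750
|N| = √(50² + 0²) ≈ 50, ∠N ≈ 0.00°
|D| = √(46784² + 27750²) ≈ 54395, ∠D ≈ 149.33°
|H| = 50 / 54395 ≈ 0.0009192
Gain = 20 log₁₀(0.0009192) ≈ -60.73 dB
∠H = 0.00° − 149.33° = -149.33°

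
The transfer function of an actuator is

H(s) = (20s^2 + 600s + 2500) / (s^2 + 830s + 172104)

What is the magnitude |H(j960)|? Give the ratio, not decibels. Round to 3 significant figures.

16.9

Substitute s = j960:
Numerator: 20(j960)^2 + 600(j960) + 2500 = -18429500 + j576000
Denominator: (j960)^2 + 830(j960) + 172104 = -749496 + j796800
|N| = √(18429500² + 576000²) ≈ 1.8438e+07, ∠N ≈ 178.21°
|D| = √(749496² + 796800²) ≈ 1.0939e+06, ∠D ≈ 133.25°
|H| = 1.8438e+07 / 1.0939e+06 ≈ 16.855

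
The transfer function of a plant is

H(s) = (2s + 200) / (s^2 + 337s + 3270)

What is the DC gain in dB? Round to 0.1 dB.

H(0) = 200 / 3270 ≈ 0.061162
20 log₁₀(0.061162) ≈ -24.27 dB

-24.3 dB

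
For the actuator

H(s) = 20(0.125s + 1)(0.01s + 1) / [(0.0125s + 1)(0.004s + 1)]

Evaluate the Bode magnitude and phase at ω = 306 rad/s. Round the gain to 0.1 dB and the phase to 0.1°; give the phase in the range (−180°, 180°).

At ω = 306 rad/s:
zero (1 + j306·0.125) = 1 + j38.25 → |·| ≈ 38.263, ∠ ≈ 88.50°
zero (1 + j306·0.01) = 1 + j3.06 → |·| ≈ 3.2193, ∠ ≈ 71.90°
pole (1 + j306·0.0125) = 1 + j3.825 → |·| ≈ 3.9536, ∠ ≈ 75.35°
pole (1 + j306·0.004) = 1 + j1.224 → |·| ≈ 1.5806, ∠ ≈ 50.75°
|H| = 20 · 38.263 · 3.2193 / (3.9536 · 1.5806) ≈ 394.24
Gain = 20 log₁₀(394.24) ≈ 51.92 dB
∠H = (88.50° + 71.90°) − (75.35° + 50.75°) = 34.30°

51.9 dB, 34.3°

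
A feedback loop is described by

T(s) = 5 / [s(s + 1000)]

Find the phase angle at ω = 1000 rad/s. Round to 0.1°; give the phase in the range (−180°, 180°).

-135.0°

At s = jω = j1000:
pole (s+1000): 1000 + j1000 → |·| = √(1000²+1000²) = √2000000 ≈ 1414.2, ∠ = arctan(1000/1000) ≈ 45.00°
pole at origin: |s| = 1000, ∠ = 90.00° (in denominator)
∠T = 0.00° − 135.00° = -135.00°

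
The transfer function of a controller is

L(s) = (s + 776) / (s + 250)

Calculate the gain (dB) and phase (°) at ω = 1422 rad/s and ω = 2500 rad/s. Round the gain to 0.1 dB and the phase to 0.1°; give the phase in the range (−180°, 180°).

ω = 1422: 1.0 dB, -18.7°; ω = 2500: 0.4 dB, -11.5°

At s = jω = j1422:
zero (s+776): 776 + j1422 → |·| = √(776²+1422²) = √2624260 ≈ 1620, ∠ = arctan(1422/776) ≈ 61.38°
pole (s+250): 250 + j1422 → |·| = √(250²+1422²) = √2084584 ≈ 1443.8, ∠ = arctan(1422/250) ≈ 80.03°
|L| = 1 · 1620 / 1443.8 ≈ 1.122
Gain = 20 log₁₀(1.122) ≈ 1.00 dB
∠L = 61.38° − 80.03° = -18.65°

At s = jω = j2500:
zero (s+776): 776 + j2500 → |·| = √(776²+2500²) = √6852176 ≈ 2617.7, ∠ = arctan(2500/776) ≈ 72.76°
pole (s+250): 250 + j2500 → |·| = √(250²+2500²) = √6312500 ≈ 2512.5, ∠ = arctan(2500/250) ≈ 84.29°
|L| = 1 · 2617.7 / 2512.5 ≈ 1.0419
Gain = 20 log₁₀(1.0419) ≈ 0.36 dB
∠L = 72.76° − 84.29° = -11.53°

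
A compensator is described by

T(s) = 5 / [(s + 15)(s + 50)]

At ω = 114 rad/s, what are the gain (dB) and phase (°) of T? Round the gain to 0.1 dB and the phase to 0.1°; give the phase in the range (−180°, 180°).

-69.1 dB, -148.8°

At s = jω = j114:
pole (s+15): 15 + j114 → |·| = √(15²+114²) = √13221 ≈ 114.98, ∠ = arctan(114/15) ≈ 82.50°
pole (s+50): 50 + j114 → |·| = √(50²+114²) = √15496 ≈ 124.48, ∠ = arctan(114/50) ≈ 66.32°
|T| = 5 / 14313 ≈ 0.00034933
Gain = 20 log₁₀(0.00034933) ≈ -69.14 dB
∠T = 0.00° − 148.82° = -148.82°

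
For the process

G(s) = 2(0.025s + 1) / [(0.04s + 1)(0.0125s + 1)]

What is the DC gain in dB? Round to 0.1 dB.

G(0) = 2 · 1 / 1 = 2
20 log₁₀(2) ≈ 6.02 dB

6.0 dB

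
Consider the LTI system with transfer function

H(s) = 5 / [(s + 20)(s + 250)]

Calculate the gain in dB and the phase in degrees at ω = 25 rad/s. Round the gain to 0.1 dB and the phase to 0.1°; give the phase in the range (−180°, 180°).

-64.1 dB, -57.1°

At s = jω = j25:
pole (s+20): 20 + j25 → |·| = √(20²+25²) = √1025 ≈ 32.016, ∠ = arctan(25/20) ≈ 51.34°
pole (s+250): 250 + j25 → |·| = √(250²+25²) = √63125 ≈ 251.25, ∠ = arctan(25/250) ≈ 5.71°
|H| = 5 / 8044 ≈ 0.00062158
Gain = 20 log₁₀(0.00062158) ≈ -64.13 dB
∠H = 0.00° − 57.05° = -57.05°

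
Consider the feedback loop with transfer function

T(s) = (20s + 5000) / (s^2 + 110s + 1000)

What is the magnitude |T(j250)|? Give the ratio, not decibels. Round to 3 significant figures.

0.105

Substitute s = j250:
Numerator: 20(j250) + 5000 = 5000 + j5000
Denominator: (j250)^2 + 110(j250) + 1000 = -61500 + j27500
|N| = √(5000² + 5000²) ≈ 7071.1, ∠N ≈ 45.00°
|D| = √(61500² + 27500²) ≈ 67368, ∠D ≈ 155.91°
|T| = 7071.1 / 67368 ≈ 0.10496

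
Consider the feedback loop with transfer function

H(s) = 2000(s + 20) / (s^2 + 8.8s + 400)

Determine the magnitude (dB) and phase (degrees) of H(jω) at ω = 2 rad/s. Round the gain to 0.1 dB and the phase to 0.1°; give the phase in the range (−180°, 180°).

At s = jω = j2:
zero (s+20): 20 + j2 → |·| = √(20²+2²) = √404 ≈ 20.1, ∠ = arctan(2/20) ≈ 5.71°
quadratic: (j2)² + 8.8·j2 + 400 = 396 + j17.6 → |·| ≈ 396.39, ∠ ≈ 2.54°
|H| = 2000 · 20.1 / 396.39 ≈ 101.42
Gain = 20 log₁₀(101.42) ≈ 40.12 dB
∠H = 5.71° − 2.54° = 3.17°

40.1 dB, 3.2°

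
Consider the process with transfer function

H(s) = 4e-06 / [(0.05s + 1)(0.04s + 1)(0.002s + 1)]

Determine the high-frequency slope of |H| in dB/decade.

-60 dB/decade

Each pole contributes −20 dB/decade at high frequency; each zero contributes +20 dB/decade.
Net: 0 zero(s) − 3 pole(s) → -60 dB/decade.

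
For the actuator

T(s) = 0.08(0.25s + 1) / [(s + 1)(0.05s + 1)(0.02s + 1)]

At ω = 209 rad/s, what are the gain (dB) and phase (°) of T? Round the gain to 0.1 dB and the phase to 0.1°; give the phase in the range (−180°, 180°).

At ω = 209 rad/s:
zero (1 + j209·0.25) = 1 + j52.25 → |·| ≈ 52.26, ∠ ≈ 88.90°
pole (1 + j209·1) = 1 + j209 → |·| ≈ 209, ∠ ≈ 89.73°
pole (1 + j209·0.05) = 1 + j10.45 → |·| ≈ 10.498, ∠ ≈ 84.53°
pole (1 + j209·0.02) = 1 + j4.18 → |·| ≈ 4.298, ∠ ≈ 76.55°
|T| = 0.08 · 52.26 / (209 · 10.498 · 4.298) ≈ 0.00044334
Gain = 20 log₁₀(0.00044334) ≈ -67.07 dB
∠T = (88.90°) − (89.73° + 84.53° + 76.55°) = -161.91°

-67.1 dB, -161.9°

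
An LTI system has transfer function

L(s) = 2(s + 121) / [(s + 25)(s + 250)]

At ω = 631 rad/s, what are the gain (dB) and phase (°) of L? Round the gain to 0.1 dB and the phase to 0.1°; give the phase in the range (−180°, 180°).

-50.5 dB, -77.0°

At s = jω = j631:
zero (s+121): 121 + j631 → |·| = √(121²+631²) = √412802 ≈ 642.5, ∠ = arctan(631/121) ≈ 79.14°
pole (s+25): 25 + j631 → |·| = √(25²+631²) = √398786 ≈ 631.5, ∠ = arctan(631/25) ≈ 87.73°
pole (s+250): 250 + j631 → |·| = √(250²+631²) = √460661 ≈ 678.72, ∠ = arctan(631/250) ≈ 68.39°
|L| = 2 · 642.5 / 4.2861e+05 ≈ 0.0029981
Gain = 20 log₁₀(0.0029981) ≈ -50.46 dB
∠L = 79.14° − 156.12° = -76.98°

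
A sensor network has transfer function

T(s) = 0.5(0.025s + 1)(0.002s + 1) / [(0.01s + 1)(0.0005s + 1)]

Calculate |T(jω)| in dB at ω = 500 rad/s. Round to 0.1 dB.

At ω = 500 rad/s:
zero (1 + j500·0.025) = 1 + j12.5 → |·| ≈ 12.54, ∠ ≈ 85.43°
zero (1 + j500·0.002) = 1 + j1 → |·| ≈ 1.4142, ∠ ≈ 45.00°
pole (1 + j500·0.01) = 1 + j5 → |·| ≈ 5.099, ∠ ≈ 78.69°
pole (1 + j500·0.0005) = 1 + j0.25 → |·| ≈ 1.0308, ∠ ≈ 14.04°
|T| = 0.5 · 12.54 · 1.4142 / (5.099 · 1.0308) ≈ 1.687
Gain = 20 log₁₀(1.687) ≈ 4.54 dB

4.5 dB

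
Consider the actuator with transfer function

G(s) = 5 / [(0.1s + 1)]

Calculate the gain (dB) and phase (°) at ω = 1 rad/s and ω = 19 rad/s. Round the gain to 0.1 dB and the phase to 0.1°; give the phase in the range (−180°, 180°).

ω = 1: 13.9 dB, -5.7°; ω = 19: 7.3 dB, -62.2°

At ω = 1 rad/s:
pole (1 + j1·0.1) = 1 + j0.1 → |·| ≈ 1.005, ∠ ≈ 5.71°
|G| = 5 · 1 / (1.005) ≈ 4.9751
Gain = 20 log₁₀(4.9751) ≈ 13.94 dB
∠G = (0°) − (5.71°) = -5.71°

At ω = 19 rad/s:
pole (1 + j19·0.1) = 1 + j1.9 → |·| ≈ 2.1471, ∠ ≈ 62.24°
|G| = 5 · 1 / (2.1471) ≈ 2.3287
Gain = 20 log₁₀(2.3287) ≈ 7.34 dB
∠G = (0°) − (62.24°) = -62.24°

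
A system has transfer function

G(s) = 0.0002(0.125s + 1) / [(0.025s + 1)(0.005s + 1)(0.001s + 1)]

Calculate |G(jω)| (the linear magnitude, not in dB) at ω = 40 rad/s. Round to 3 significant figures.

0.000707

At ω = 40 rad/s:
zero (1 + j40·0.125) = 1 + j5 → |·| ≈ 5.099, ∠ ≈ 78.69°
pole (1 + j40·0.025) = 1 + j1 → |·| ≈ 1.4142, ∠ ≈ 45.00°
pole (1 + j40·0.005) = 1 + j0.2 → |·| ≈ 1.0198, ∠ ≈ 11.31°
pole (1 + j40·0.001) = 1 + j0.04 → |·| ≈ 1.0008, ∠ ≈ 2.29°
|G| = 0.0002 · 5.099 / (1.4142 · 1.0198 · 1.0008) ≈ 0.00070655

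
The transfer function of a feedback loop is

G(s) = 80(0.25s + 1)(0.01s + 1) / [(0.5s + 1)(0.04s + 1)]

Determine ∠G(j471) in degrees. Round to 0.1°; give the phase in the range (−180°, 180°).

At ω = 471 rad/s:
zero (1 + j471·0.25) = 1 + j117.75 → |·| ≈ 117.75, ∠ ≈ 89.51°
zero (1 + j471·0.01) = 1 + j4.71 → |·| ≈ 4.815, ∠ ≈ 78.01°
pole (1 + j471·0.5) = 1 + j235.5 → |·| ≈ 235.5, ∠ ≈ 89.76°
pole (1 + j471·0.04) = 1 + j18.84 → |·| ≈ 18.867, ∠ ≈ 86.96°
∠G = (89.51° + 78.01°) − (89.76° + 86.96°) = -9.20°

-9.2°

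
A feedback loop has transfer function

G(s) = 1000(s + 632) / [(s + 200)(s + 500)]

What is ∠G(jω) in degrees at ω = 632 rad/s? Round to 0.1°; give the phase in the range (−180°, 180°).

At s = jω = j632:
zero (s+632): 632 + j632 → |·| = √(632²+632²) = √798848 ≈ 893.78, ∠ = arctan(632/632) ≈ 45.00°
pole (s+200): 200 + j632 → |·| = √(200²+632²) = √439424 ≈ 662.89, ∠ = arctan(632/200) ≈ 72.44°
pole (s+500): 500 + j632 → |·| = √(500²+632²) = √649424 ≈ 805.87, ∠ = arctan(632/500) ≈ 51.65°
∠G = 45.00° − 124.09° = -79.09°

-79.1°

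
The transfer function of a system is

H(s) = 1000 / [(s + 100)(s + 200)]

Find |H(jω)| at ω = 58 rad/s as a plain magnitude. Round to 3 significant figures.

0.0415

At s = jω = j58:
pole (s+100): 100 + j58 → |·| = √(100²+58²) = √13364 ≈ 115.6, ∠ = arctan(58/100) ≈ 30.11°
pole (s+200): 200 + j58 → |·| = √(200²+58²) = √43364 ≈ 208.24, ∠ = arctan(58/200) ≈ 16.17°
|H| = 1000 / 24073 ≈ 0.04154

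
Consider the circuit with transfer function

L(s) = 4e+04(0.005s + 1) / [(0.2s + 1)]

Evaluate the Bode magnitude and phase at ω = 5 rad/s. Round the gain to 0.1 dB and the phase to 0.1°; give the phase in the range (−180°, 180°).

At ω = 5 rad/s:
zero (1 + j5·0.005) = 1 + j0.025 → |·| ≈ 1.0003, ∠ ≈ 1.43°
pole (1 + j5·0.2) = 1 + j1 → |·| ≈ 1.4142, ∠ ≈ 45.00°
|L| = 4e+04 · 1.0003 / (1.4142) ≈ 28293
Gain = 20 log₁₀(28293) ≈ 89.03 dB
∠L = (1.43°) − (45.00°) = -43.57°

89.0 dB, -43.6°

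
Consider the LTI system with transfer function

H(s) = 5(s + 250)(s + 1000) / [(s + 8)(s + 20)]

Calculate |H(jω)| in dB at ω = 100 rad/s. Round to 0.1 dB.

42.4 dB

At s = jω = j100:
zero (s+250): 250 + j100 → |·| = √(250²+100²) = √72500 ≈ 269.26, ∠ = arctan(100/250) ≈ 21.80°
zero (s+1000): 1000 + j100 → |·| = √(1000²+100²) = √1010000 ≈ 1005, ∠ = arctan(100/1000) ≈ 5.71°
pole (s+8): 8 + j100 → |·| = √(8²+100²) = √10064 ≈ 100.32, ∠ = arctan(100/8) ≈ 85.43°
pole (s+20): 20 + j100 → |·| = √(20²+100²) = √10400 ≈ 101.98, ∠ = arctan(100/20) ≈ 78.69°
|H| = 5 · 2.7061e+05 / 10231 ≈ 132.25
Gain = 20 log₁₀(132.25) ≈ 42.43 dB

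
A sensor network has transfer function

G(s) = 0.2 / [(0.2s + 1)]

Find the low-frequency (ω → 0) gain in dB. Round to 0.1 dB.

G(0) = 0.2 · 1 / 1 = 0.2
20 log₁₀(0.2) ≈ -13.98 dB

-14.0 dB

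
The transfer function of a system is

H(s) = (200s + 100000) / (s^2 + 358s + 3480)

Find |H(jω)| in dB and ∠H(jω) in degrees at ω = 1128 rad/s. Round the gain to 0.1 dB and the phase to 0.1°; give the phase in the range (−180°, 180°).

-14.6 dB, -96.3°

Substitute s = j1128:
Numerator: 200(j1128) + 100000 = 100000 + j225600
Denominator: (j1128)^2 + 358(j1128) + 3480 = -1268904 + j403824
|N| = √(100000² + 225600²) ≈ 2.4677e+05, ∠N ≈ 66.09°
|D| = √(1268904² + 403824²) ≈ 1.3316e+06, ∠D ≈ 162.35°
|H| = 2.4677e+05 / 1.3316e+06 ≈ 0.18532
Gain = 20 log₁₀(0.18532) ≈ -14.64 dB
∠H = 66.09° − 162.35° = -96.26°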